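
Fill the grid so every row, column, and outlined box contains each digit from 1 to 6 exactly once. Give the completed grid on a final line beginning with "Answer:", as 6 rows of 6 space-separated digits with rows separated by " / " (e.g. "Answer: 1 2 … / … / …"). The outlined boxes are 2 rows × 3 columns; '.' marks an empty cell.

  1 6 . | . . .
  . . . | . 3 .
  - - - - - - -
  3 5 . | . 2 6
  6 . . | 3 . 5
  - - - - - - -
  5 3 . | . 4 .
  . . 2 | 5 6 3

Step 1. [r2c1∈{2,4}] r2c1 is the only open cell in col 1 admitting 2. So r2c1=2.
Step 2. [r2c2∈{4}] r2c2's peers cover all but 4 ⇒ r2c2=4.
Step 3. [r4c5∈{1}] r4c5 is down to just 1, so r4c5=1.
Step 4. [r3c4∈{4}] nothing but 4 survives at r3c4, so r3c4=4.
Step 5. [r1c4∈{2}] r1c4's peers cover all but 2, so r1c4=2.
Step 6. [r5c4∈{1}] r5c4 is down to just 1. So r5c4=1.
Step 7. [r1c5∈{5}] r1c5 is down to just 5. So r1c5=5.
Step 8. [r1c6∈{4}] r1c6 is down to just 4 ⇒ r1c6=4.
Step 9. [r2c6∈{1}] r2c6 is down to just 1, so r2c6=1.
Step 10. [r1c3∈{3}] r1c3's peers cover all but 3, so r1c3=3.
Step 11. [r4c2∈{2}] r4c2 is down to just 2, so r4c2=2.
Step 12. [r6c2∈{1}] r6c2's peers cover all but 1, so r6c2=1.
Step 13. [r2c3∈{5}] r2c3 has the single candidate 5 ⇒ r2c3=5.
Step 14. [r4c3∈{4}] only 4 remains possible at r4c3. So r4c3=4.
Step 15. [r3c3∈{1}] only 1 remains possible at r3c3 ⇒ r3c3=1.
Step 16. [r2c4∈{6}] nothing but 6 survives at r2c4 ⇒ r2c4=6.
Step 17. [r5c6∈{2}] nothing but 2 survives at r5c6. So r5c6=2.
Step 18. [r5c3∈{6}] r5c3's peers cover all but 6. So r5c3=6.
Step 19. [r6c1∈{4}] r6c1 has the single candidate 4, so r6c1=4.

Answer: 1 6 3 2 5 4 / 2 4 5 6 3 1 / 3 5 1 4 2 6 / 6 2 4 3 1 5 / 5 3 6 1 4 2 / 4 1 2 5 6 3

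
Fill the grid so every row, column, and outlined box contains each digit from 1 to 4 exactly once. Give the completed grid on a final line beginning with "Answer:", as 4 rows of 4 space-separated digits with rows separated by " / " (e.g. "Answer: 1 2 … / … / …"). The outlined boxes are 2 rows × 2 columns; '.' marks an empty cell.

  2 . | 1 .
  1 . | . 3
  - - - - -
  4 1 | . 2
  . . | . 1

Step 1. [r4c3∈{3,4}] 4 has one home in row 4: r4c3. So r4c3=4.
Step 2. [r1c2∈{3,4}] in row 1, 3 fits only at r1c2 ⇒ r1c2=3.
Step 3. [r2c3∈{2}] only 2 remains possible at r2c3. So r2c3=2.
Step 4. [r4c2∈{2}] r4c2 is down to just 2, so r4c2=2.
Step 5. [r2c2∈{4}] r2c2 is down to just 4 ⇒ r2c2=4.
Step 6. [r1c4∈{4}] nothing but 4 survives at r1c4, so r1c4=4.
Step 7. [r3c3∈{3}] r3c3 is down to just 3 ⇒ r3c3=3.
Step 8. [r4c1∈{3}] nothing but 3 survives at r4c1. So r4c1=3.

Answer: 2 3 1 4 / 1 4 2 3 / 4 1 3 2 / 3 2 4 1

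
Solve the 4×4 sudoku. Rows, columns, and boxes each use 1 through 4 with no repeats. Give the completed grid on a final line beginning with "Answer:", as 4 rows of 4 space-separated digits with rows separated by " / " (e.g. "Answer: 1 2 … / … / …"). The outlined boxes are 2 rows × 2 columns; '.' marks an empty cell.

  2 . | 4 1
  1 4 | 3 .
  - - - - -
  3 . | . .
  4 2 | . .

Step 1. [r3c3∈{1,2}] in col 3, 2 fits only at r3c3, so r3c3=2.
Step 2. [r1c2∈{3}] only 3 remains possible at r1c2. So r1c2=3.
Step 3. [r3c4∈{4}] only 4 remains possible at r3c4, so r3c4=4.
Step 4. [r4c3∈{1}] only 1 remains possible at r4c3, so r4c3=1.
Step 5. [r2c4∈{2}] r2c4's peers cover all but 2, so r2c4=2.
Step 6. [r4c4∈{3}] r4c4's peers cover all but 3 ⇒ r4c4=3.
Step 7. [r3c2∈{1}] only 1 remains possible at r3c2 ⇒ r3c2=1.

Answer: 2 3 4 1 / 1 4 3 2 / 3 1 2 4 / 4 2 1 3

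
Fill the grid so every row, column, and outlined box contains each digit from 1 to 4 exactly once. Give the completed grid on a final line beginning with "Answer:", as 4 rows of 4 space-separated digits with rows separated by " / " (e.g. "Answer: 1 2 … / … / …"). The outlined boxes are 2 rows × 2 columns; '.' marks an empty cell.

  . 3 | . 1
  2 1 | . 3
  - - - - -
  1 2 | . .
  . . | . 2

Step 1. [r2c3∈{4}] only 4 remains possible at r2c3 ⇒ r2c3=4.
Step 2. [r4c1∈{3,4}] 3 has one home in col 1: r4c1, so r4c1=3.
Step 3. [r1c1∈{4}] r1c1 is down to just 4, so r1c1=4.
Step 4. [r1c3∈{2}] r1c3's peers cover all but 2 ⇒ r1c3=2.
Step 5. [r4c2∈{4}] r4c2 has the single candidate 4. So r4c2=4.
Step 6. [r3c3∈{3}] r3c3 has the single candidate 3. So r3c3=3.
Step 7. [r4c3∈{1}] r4c3 is down to just 1 ⇒ r4c3=1.
Step 8. [r3c4∈{4}] nothing but 4 survives at r3c4, so r3c4=4.

Answer: 4 3 2 1 / 2 1 4 3 / 1 2 3 4 / 3 4 1 2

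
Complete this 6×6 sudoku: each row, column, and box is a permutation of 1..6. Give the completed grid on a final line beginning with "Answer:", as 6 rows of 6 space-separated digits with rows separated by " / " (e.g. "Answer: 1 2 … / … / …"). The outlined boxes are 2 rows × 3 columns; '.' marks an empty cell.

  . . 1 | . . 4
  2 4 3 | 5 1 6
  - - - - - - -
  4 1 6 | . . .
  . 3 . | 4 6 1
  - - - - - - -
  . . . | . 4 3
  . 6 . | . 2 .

Step 1. [r4c1∈{5}] r4c1's peers cover all but 5, so r4c1=5.
Step 2. [r3c6∈{2,5}] r3c6 is the only open cell in col 6 admitting 2, so r3c6=2.
Step 3. [r1c5∈{3}] r1c5's peers cover all but 3, so r1c5=3.
Step 4. [r5c2∈{2,5}] r5c2 is the only open cell in col 2 admitting 2, so r5c2=2.
Step 5. [r6c4∈{1}] r6c4 is down to just 1, so r6c4=1.
Step 6. [r5c3∈{5}] r5c3's peers cover all but 5, so r5c3=5.
Step 7. [r5c1∈{1}] r5c1 has the single candidate 1, so r5c1=1.
Step 8. [r6c6∈{5}] nothing but 5 survives at r6c6 ⇒ r6c6=5.
Step 9. [r1c4∈{2}] only 2 remains possible at r1c4 ⇒ r1c4=2.
Step 10. [r5c4∈{6}] r5c4's peers cover all but 6, so r5c4=6.
Step 11. [r3c5∈{5}] only 5 remains possible at r3c5. So r3c5=5.
Step 12. [r3c4∈{3}] r3c4's peers cover all but 3 ⇒ r3c4=3.
Step 13. [r1c2∈{5}] r1c2 is down to just 5 ⇒ r1c2=5.
Step 14. [r6c3∈{4}] nothing but 4 survives at r6c3, so r6c3=4.
Step 15. [r4c3∈{2}] r4c3's peers cover all but 2. So r4c3=2.
Step 16. [r1c1∈{6}] only 6 remains possible at r1c1, so r1c1=6.
Step 17. [r6c1∈{3}] only 3 remains possible at r6c1 ⇒ r6c1=3.

Answer: 6 5 1 2 3 4 / 2 4 3 5 1 6 / 4 1 6 3 5 2 / 5 3 2 4 6 1 / 1 2 5 6 4 3 / 3 6 4 1 2 5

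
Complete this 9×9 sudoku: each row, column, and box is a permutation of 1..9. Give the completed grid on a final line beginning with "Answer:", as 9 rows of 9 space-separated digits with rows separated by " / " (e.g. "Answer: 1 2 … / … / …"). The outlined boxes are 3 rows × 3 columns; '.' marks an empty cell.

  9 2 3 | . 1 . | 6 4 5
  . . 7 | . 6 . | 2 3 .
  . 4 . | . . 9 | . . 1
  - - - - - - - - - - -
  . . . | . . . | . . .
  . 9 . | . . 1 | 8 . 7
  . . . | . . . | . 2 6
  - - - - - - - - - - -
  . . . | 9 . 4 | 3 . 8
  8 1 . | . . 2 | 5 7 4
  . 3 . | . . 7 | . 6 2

Step 1. [r7c5∈{5}] r7c5 is down to just 5, so r7c5=5.
Step 2. [r4c6∈{3,5,6,8}] col 6 places 6 nowhere but r4c6 ⇒ r4c6=6.
Step 3. [r6c6∈{3,5,8}] 3 has one home in col 6: r6c6. So r6c6=3.
Step 4. [r4c8∈{1,5,9}] in col 8, 9 fits only at r4c8 ⇒ r4c8=9.
Step 5. [r1c6∈{8}] r1c6 is down to just 8. So r1c6=8.
Step 6. [r5c1∈{2,3,4,5,6}] across row 5, 3 lands solely at r5c1. So r5c1=3.
Step 7. [r5c3∈{2,4,5,6}] row 5 places 6 nowhere but r5c3 ⇒ r5c3=6.
Step 8. [r2c4∈{4,5}] row 2 places 4 nowhere but r2c4. So r2c4=4.
Step 9. [r1c4∈{7}] r1c4's peers cover all but 7. So r1c4=7.
Step 10. [r2c2∈{5,8}] row 2 places 8 nowhere but r2c2 ⇒ r2c2=8.
Step 11. [r3c3∈{5}] r3c3 is down to just 5 ⇒ r3c3=5.
Step 12. [r9c1∈{4,5}] 5 has one home in row 9: r9c1. So r9c1=5.
Step 13. [r9c5∈{8}] r9c5's peers cover all but 8, so r9c5=8.
Step 14. [r5c5∈{2,4}] row 5 places 4 nowhere but r5c5. So r5c5=4.
Step 15. [r5c4∈{2,5}] row 5 places 2 nowhere but r5c4. So r5c4=2.
Step 16. [r9c3∈{4,9}] 4 has one home in row 9: r9c3. So r9c3=4.
Step 17. [r4c5∈{7}] only 7 remains possible at r4c5 ⇒ r4c5=7.
Step 18. [r7c2∈{6,7}] 6 has one home in col 2: r7c2. So r7c2=6.
Step 19. [r7c1∈{2,7}] 7 has one home in row 7: r7c1 ⇒ r7c1=7.
Step 20. [r4c1∈{1,2,4}] in col 1, 2 fits only at r4c1 ⇒ r4c1=2.
Step 21. [r4c7∈{1,4}] r4c7 is the only open cell in row 4 admitting 4 ⇒ r4c7=4.
Step 22. [r6c7∈{1}] r6c7 is down to just 1 ⇒ r6c7=1.
Step 23. [r4c2∈{5}] nothing but 5 survives at r4c2, so r4c2=5.
Step 24. [r3c4∈{3}] r3c4 has the single candidate 3, so r3c4=3.
Step 25. [r4c4∈{8}] only 8 remains possible at r4c4. So r4c4=8.
Step 26. [r6c4∈{5}] only 5 remains possible at r6c4, so r6c4=5.
Step 27. [r3c7∈{7}] r3c7 has the single candidate 7. So r3c7=7.
Step 28. [r2c6∈{5}] r2c6 is down to just 5. So r2c6=5.
Step 29. [r3c8∈{8}] r3c8's peers cover all but 8, so r3c8=8.
Step 30. [r6c2∈{7}] r6c2 has the single candidate 7. So r6c2=7.
Step 31. [r8c4∈{6}] nothing but 6 survives at r8c4. So r8c4=6.
Step 32. [r2c1∈{1}] r2c1 is down to just 1, so r2c1=1.
Step 33. [r8c3∈{9}] r8c3 has the single candidate 9 ⇒ r8c3=9.
Step 34. [r6c5∈{9}] r6c5 has the single candidate 9 ⇒ r6c5=9.
Step 35. [r9c4∈{1}] nothing but 1 survives at r9c4. So r9c4=1.
Step 36. [r6c3∈{8}] only 8 remains possible at r6c3 ⇒ r6c3=8.
Step 37. [r7c8∈{1}] only 1 remains possible at r7c8, so r7c8=1.
Step 38. [r2c9∈{9}] r2c9 has the single candidate 9 ⇒ r2c9=9.
Step 39. [r3c1∈{6}] r3c1's peers cover all but 6 ⇒ r3c1=6.
Step 40. [r4c9∈{3}] nothing but 3 survives at r4c9, so r4c9=3.
Step 41. [r4c3∈{1}] r4c3 is down to just 1, so r4c3=1.
Step 42. [r9c7∈{9}] r9c7 is down to just 9 ⇒ r9c7=9.
Step 43. [r5c8∈{5}] nothing but 5 survives at r5c8. So r5c8=5.
Step 44. [r7c3∈{2}] r7c3 is down to just 2. So r7c3=2.
Step 45. [r6c1∈{4}] r6c1 has the single candidate 4, so r6c1=4.
Step 46. [r3c5∈{2}] r3c5 is down to just 2 ⇒ r3c5=2.
Step 47. [r8c5∈{3}] r8c5 has the single candidate 3, so r8c5=3.

Answer: 9 2 3 7 1 8 6 4 5 / 1 8 7 4 6 5 2 3 9 / 6 4 5 3 2 9 7 8 1 / 2 5 1 8 7 6 4 9 3 / 3 9 6 2 4 1 8 5 7 / 4 7 8 5 9 3 1 2 6 / 7 6 2 9 5 4 3 1 8 / 8 1 9 6 3 2 5 7 4 / 5 3 4 1 8 7 9 6 2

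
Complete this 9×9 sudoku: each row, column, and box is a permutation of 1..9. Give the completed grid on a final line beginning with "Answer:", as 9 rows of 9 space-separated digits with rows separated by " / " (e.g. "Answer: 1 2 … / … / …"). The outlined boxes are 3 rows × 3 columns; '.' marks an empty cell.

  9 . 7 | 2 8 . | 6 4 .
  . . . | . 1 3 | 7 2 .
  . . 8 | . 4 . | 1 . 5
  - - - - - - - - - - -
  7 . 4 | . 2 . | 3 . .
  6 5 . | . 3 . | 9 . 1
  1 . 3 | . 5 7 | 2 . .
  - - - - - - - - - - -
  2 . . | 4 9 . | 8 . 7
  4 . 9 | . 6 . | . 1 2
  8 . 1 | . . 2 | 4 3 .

Step 1. [r5c4∈{8}] only 8 remains possible at r5c4, so r5c4=8.
Step 2. [r9c4∈{5,7}] r9c4 is the only open cell in row 9 admitting 5, so r9c4=5.
Step 3. [r7c2∈{3,6}] row 7 places 3 nowhere but r7c2 ⇒ r7c2=3.
Step 4. [r2c9∈{8,9}] 8 has one home in row 2: r2c9. So r2c9=8.
Step 5. [r4c9∈{6}] r4c9 has the single candidate 6. So r4c9=6.
Step 6. [r2c4∈{6,9}] r2c4 is the only open cell in row 2 admitting 9. So r2c4=9.
Step 7. [r9c2∈{6,7}] r9c2 is the only open cell in row 9 admitting 6 ⇒ r9c2=6.
Step 8. [r6c8∈{8}] r6c8 has the single candidate 8. So r6c8=8.
Step 9. [r4c6∈{1,9}] col 6 places 9 nowhere but r4c6. So r4c6=9.
Step 10. [r7c3∈{5}] only 5 remains possible at r7c3 ⇒ r7c3=5.
Step 11. [r3c4∈{6,7}] 7 has one home in row 3: r3c4 ⇒ r3c4=7.
Step 12. [r3c6∈{6}] r3c6 is down to just 6, so r3c6=6.
Step 13. [r5c8∈{7}] r5c8 is down to just 7 ⇒ r5c8=7.
Step 14. [r6c4∈{6}] r6c4 is down to just 6 ⇒ r6c4=6.
Step 15. [r9c5∈{7}] only 7 remains possible at r9c5. So r9c5=7.
Step 16. [r3c1∈{3}] r3c1's peers cover all but 3, so r3c1=3.
Step 17. [r5c6∈{4}] r5c6 is down to just 4, so r5c6=4.
Step 18. [r2c3∈{6}] r2c3's peers cover all but 6. So r2c3=6.
Step 19. [r9c9∈{9}] r9c9's peers cover all but 9 ⇒ r9c9=9.
Step 20. [r1c2∈{1}] r1c2's peers cover all but 1, so r1c2=1.
Step 21. [r5c3∈{2}] r5c3 is down to just 2 ⇒ r5c3=2.
Step 22. [r4c8∈{5}] nothing but 5 survives at r4c8. So r4c8=5.
Step 23. [r8c6∈{8}] r8c6 has the single candidate 8 ⇒ r8c6=8.
Step 24. [r1c6∈{5}] r1c6 has the single candidate 5. So r1c6=5.
Step 25. [r4c2∈{8}] r4c2's peers cover all but 8. So r4c2=8.
Step 26. [r7c8∈{6}] r7c8 has the single candidate 6 ⇒ r7c8=6.
Step 27. [r3c2∈{2}] r3c2's peers cover all but 2, so r3c2=2.
Step 28. [r7c6∈{1}] r7c6's peers cover all but 1 ⇒ r7c6=1.
Step 29. [r6c9∈{4}] r6c9 is down to just 4, so r6c9=4.
Step 30. [r2c1∈{5}] r2c1's peers cover all but 5. So r2c1=5.
Step 31. [r8c2∈{7}] r8c2 has the single candidate 7, so r8c2=7.
Step 32. [r6c2∈{9}] r6c2 has the single candidate 9 ⇒ r6c2=9.
Step 33. [r4c4∈{1}] only 1 remains possible at r4c4. So r4c4=1.
Step 34. [r3c8∈{9}] nothing but 9 survives at r3c8, so r3c8=9.
Step 35. [r2c2∈{4}] r2c2's peers cover all but 4. So r2c2=4.
Step 36. [r8c7∈{5}] only 5 remains possible at r8c7 ⇒ r8c7=5.
Step 37. [r1c9∈{3}] nothing but 3 survives at r1c9 ⇒ r1c9=3.
Step 38. [r8c4∈{3}] r8c4 is down to just 3, so r8c4=3.

Answer: 9 1 7 2 8 5 6 4 3 / 5 4 6 9 1 3 7 2 8 / 3 2 8 7 4 6 1 9 5 / 7 8 4 1 2 9 3 5 6 / 6 5 2 8 3 4 9 7 1 / 1 9 3 6 5 7 2 8 4 / 2 3 5 4 9 1 8 6 7 / 4 7 9 3 6 8 5 1 2 / 8 6 1 5 7 2 4 3 9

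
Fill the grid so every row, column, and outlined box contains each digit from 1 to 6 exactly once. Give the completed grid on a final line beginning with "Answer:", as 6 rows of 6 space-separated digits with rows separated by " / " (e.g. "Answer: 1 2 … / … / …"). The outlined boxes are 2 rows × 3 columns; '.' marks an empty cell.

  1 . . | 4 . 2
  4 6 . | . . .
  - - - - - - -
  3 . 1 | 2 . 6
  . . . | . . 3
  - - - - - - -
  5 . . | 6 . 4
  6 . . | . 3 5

Step 1. [r2c3∈{2,3,5}] 2 has one home in row 2: r2c3 ⇒ r2c3=2.
Step 2. [r6c4∈{1}] r6c4 has the single candidate 1, so r6c4=1.
Step 3. [r4c4∈{5}] r4c4's peers cover all but 5. So r4c4=5.
Step 4. [r6c2∈{2,4}] 2 has one home in row 6: r6c2 ⇒ r6c2=2.
Step 5. [r4c2∈{4}] only 4 remains possible at r4c2, so r4c2=4.
Step 6. [r1c3∈{3,5}] 5 has one home in col 3: r1c3, so r1c3=5.
Step 7. [r5c3∈{3}] nothing but 3 survives at r5c3, so r5c3=3.
Step 8. [r2c5∈{1,5}] 5 has one home in row 2: r2c5, so r2c5=5.
Step 9. [r3c5∈{4}] only 4 remains possible at r3c5, so r3c5=4.
Step 10. [r2c4∈{3}] only 3 remains possible at r2c4. So r2c4=3.
Step 11. [r3c2∈{5}] only 5 remains possible at r3c2 ⇒ r3c2=5.
Step 12. [r1c2∈{3}] r1c2 has the single candidate 3 ⇒ r1c2=3.
Step 13. [r2c6∈{1}] r2c6 has the single candidate 1, so r2c6=1.
Step 14. [r4c3∈{6}] nothing but 6 survives at r4c3. So r4c3=6.
Step 15. [r4c5∈{1}] r4c5's peers cover all but 1 ⇒ r4c5=1.
Step 16. [r5c5∈{2}] r5c5 is down to just 2. So r5c5=2.
Step 17. [r5c2∈{1}] r5c2 has the single candidate 1. So r5c2=1.
Step 18. [r4c1∈{2}] r4c1 has the single candidate 2 ⇒ r4c1=2.
Step 19. [r6c3∈{4}] only 4 remains possible at r6c3. So r6c3=4.
Step 20. [r1c5∈{6}] nothing but 6 survives at r1c5. So r1c5=6.

Answer: 1 3 5 4 6 2 / 4 6 2 3 5 1 / 3 5 1 2 4 6 / 2 4 6 5 1 3 / 5 1 3 6 2 4 / 6 2 4 1 3 5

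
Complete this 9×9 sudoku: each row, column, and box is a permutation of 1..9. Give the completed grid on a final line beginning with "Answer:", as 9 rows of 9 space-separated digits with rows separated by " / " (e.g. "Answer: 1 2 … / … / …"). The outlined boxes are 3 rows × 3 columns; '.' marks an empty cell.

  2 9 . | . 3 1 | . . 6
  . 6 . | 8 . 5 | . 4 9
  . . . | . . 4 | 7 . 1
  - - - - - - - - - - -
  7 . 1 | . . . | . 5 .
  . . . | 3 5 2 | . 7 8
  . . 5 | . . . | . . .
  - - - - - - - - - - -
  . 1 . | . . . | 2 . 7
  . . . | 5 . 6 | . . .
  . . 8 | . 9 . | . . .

Step 1. [r5c2∈{4}] r5c2 is down to just 4. So r5c2=4.
Step 2. [r7c1∈{3,4,5,6,9}] 5 has one home in row 7: r7c1. So r7c1=5.
Step 3. [r8c3∈{2,3,4,7,9}] across col 3, 2 lands solely at r8c3. So r8c3=2.
Step 4. [r2c7∈{3}] r2c7's peers cover all but 3. So r2c7=3.
Step 5. [r7c4∈{4}] r7c4's peers cover all but 4 ⇒ r7c4=4.
Step 6. [r5c7∈{1,6,9}] in row 5, 1 fits only at r5c7, so r5c7=1.
Step 7. [r7c5∈{8}] r7c5 is down to just 8. So r7c5=8.
Step 8. [r1c4∈{7}] r1c4 has the single candidate 7, so r1c4=7.
Step 9. [r3c8∈{2,8}] across box 3, 2 lands solely at r3c8 ⇒ r3c8=2.
Step 10. [r3c3∈{3}] only 3 remains possible at r3c3. So r3c3=3.
Step 11. [r3c5∈{6}] r3c5's peers cover all but 6, so r3c5=6.
Step 12. [r4c5∈{4}] only 4 remains possible at r4c5. So r4c5=4.
Step 13. [r9c9∈{3,4,5}] col 9 places 5 nowhere but r9c9, so r9c9=5.
Step 14. [r1c8∈{8}] r1c8 has the single candidate 8, so r1c8=8.
Step 15. [r8c7∈{4,8,9}] row 8 places 8 nowhere but r8c7. So r8c7=8.
Step 16. [r7c6∈{3}] r7c6 has the single candidate 3 ⇒ r7c6=3.
Step 17. [r9c6∈{7}] r9c6's peers cover all but 7, so r9c6=7.
Step 18. [r9c2∈{3}] r9c2's peers cover all but 3 ⇒ r9c2=3.
Step 19. [r6c1∈{3,6,8,9}] r6c1 is the only open cell in col 1 admitting 3. So r6c1=3.
Step 20. [r8c8∈{1,3,9}] across col 8, 3 lands solely at r8c8, so r8c8=3.
Step 21. [r8c1∈{4,9}] 9 has one home in row 8: r8c1 ⇒ r8c1=9.
Step 22. [r7c3∈{6}] r7c3 has the single candidate 6 ⇒ r7c3=6.
Step 23. [r8c5∈{1}] r8c5 is down to just 1 ⇒ r8c5=1.
Step 24. [r6c4∈{1,6,9}] 1 has one home in row 6: r6c4 ⇒ r6c4=1.
Step 25. [r4c4∈{6,9}] 6 has one home in col 4: r4c4. So r4c4=6.
Step 26. [r4c7∈{9}] nothing but 9 survives at r4c7. So r4c7=9.
Step 27. [r4c6∈{8}] nothing but 8 survives at r4c6. So r4c6=8.
Step 28. [r6c2∈{2,8}] r6c2 is the only open cell in row 6 admitting 8 ⇒ r6c2=8.
Step 29. [r6c8∈{6}] r6c8 is down to just 6 ⇒ r6c8=6.
Step 30. [r6c9∈{2,4}] 2 has one home in row 6: r6c9, so r6c9=2.
Step 31. [r9c7∈{4,6}] r9c7 is the only open cell in row 9 admitting 6, so r9c7=6.
Step 32. [r6c6∈{9}] nothing but 9 survives at r6c6, so r6c6=9.
Step 33. [r7c8∈{9}] r7c8 is down to just 9. So r7c8=9.
Step 34. [r8c2∈{7}] r8c2 has the single candidate 7. So r8c2=7.
Step 35. [r9c1∈{4}] only 4 remains possible at r9c1, so r9c1=4.
Step 36. [r1c7∈{5}] r1c7's peers cover all but 5 ⇒ r1c7=5.
Step 37. [r9c4∈{2}] r9c4 has the single candidate 2. So r9c4=2.
Step 38. [r3c4∈{9}] only 9 remains possible at r3c4. So r3c4=9.
Step 39. [r3c2∈{5}] r3c2 has the single candidate 5 ⇒ r3c2=5.
Step 40. [r8c9∈{4}] r8c9's peers cover all but 4. So r8c9=4.
Step 41. [r5c3∈{9}] r5c3's peers cover all but 9. So r5c3=9.
Step 42. [r4c9∈{3}] r4c9 is down to just 3. So r4c9=3.
Step 43. [r6c7∈{4}] r6c7 is down to just 4. So r6c7=4.
Step 44. [r9c8∈{1}] nothing but 1 survives at r9c8, so r9c8=1.
Step 45. [r4c2∈{2}] r4c2's peers cover all but 2 ⇒ r4c2=2.
Step 46. [r2c3∈{7}] r2c3 is down to just 7. So r2c3=7.
Step 47. [r6c5∈{7}] r6c5 is down to just 7 ⇒ r6c5=7.
Step 48. [r2c5∈{2}] only 2 remains possible at r2c5, so r2c5=2.
Step 49. [r1c3∈{4}] only 4 remains possible at r1c3. So r1c3=4.
Step 50. [r3c1∈{8}] nothing but 8 survives at r3c1. So r3c1=8.
Step 51. [r5c1∈{6}] r5c1 is down to just 6, so r5c1=6.
Step 52. [r2c1∈{1}] r2c1's peers cover all but 1. So r2c1=1.

Answer: 2 9 4 7 3 1 5 8 6 / 1 6 7 8 2 5 3 4 9 / 8 5 3 9 6 4 7 2 1 / 7 2 1 6 4 8 9 5 3 / 6 4 9 3 5 2 1 7 8 / 3 8 5 1 7 9 4 6 2 / 5 1 6 4 8 3 2 9 7 / 9 7 2 5 1 6 8 3 4 / 4 3 8 2 9 7 6 1 5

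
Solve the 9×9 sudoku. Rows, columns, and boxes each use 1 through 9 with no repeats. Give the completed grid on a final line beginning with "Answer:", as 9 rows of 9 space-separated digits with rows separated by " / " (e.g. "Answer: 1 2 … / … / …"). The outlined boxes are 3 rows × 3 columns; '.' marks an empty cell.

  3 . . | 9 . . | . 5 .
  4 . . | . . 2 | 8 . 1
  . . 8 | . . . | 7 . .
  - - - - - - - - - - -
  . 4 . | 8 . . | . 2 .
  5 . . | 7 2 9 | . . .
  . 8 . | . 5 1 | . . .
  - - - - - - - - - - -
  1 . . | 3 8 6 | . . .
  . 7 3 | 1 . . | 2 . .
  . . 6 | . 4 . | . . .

Step 1. [r7c3∈{2,4,5,9}] across col 3, 4 lands solely at r7c3, so r7c3=4.
Step 2. [r7c2∈{2,5,9}] in row 7, 2 fits only at r7c2, so r7c2=2.
Step 3. [r9c2∈{5,9}] r9c2 is the only open cell in box 7 admitting 5 ⇒ r9c2=5.
Step 4. [r5c2∈{1,3,6}] across col 2, 3 lands solely at r5c2, so r5c2=3.
Step 5. [r6c4∈{4,6}] box 5 places 4 nowhere but r6c4 ⇒ r6c4=4.
Step 6. [r4c5∈{3,6}] across box 5, 6 lands solely at r4c5, so r4c5=6.
Step 7. [r6c1∈{2,6,7,9}] across box 4, 6 lands solely at r6c1, so r6c1=6.
Step 8. [r5c3∈{1}] r5c3's peers cover all but 1, so r5c3=1.
Step 9. [r9c8∈{1,3,7,8,9}] across col 8, 1 lands solely at r9c8 ⇒ r9c8=1.
Step 10. [r4c1∈{7,9}] col 1 places 7 nowhere but r4c1 ⇒ r4c1=7.
Step 11. [r4c3∈{9}] r4c3 is down to just 9 ⇒ r4c3=9.
Step 12. [r3c1∈{2,9}] r3c1 is the only open cell in col 1 admitting 2 ⇒ r3c1=2.
Step 13. [r1c3∈{7}] r1c3's peers cover all but 7, so r1c3=7.
Step 14. [r4c6∈{3}] only 3 remains possible at r4c6, so r4c6=3.
Step 15. [r4c9∈{5}] only 5 remains possible at r4c9 ⇒ r4c9=5.
Step 16. [r8c5∈{9}] only 9 remains possible at r8c5, so r8c5=9.
Step 17. [r9c1∈{8,9}] in col 1, 9 fits only at r9c1, so r9c1=9.
Step 18. [r9c9∈{3,7,8}] row 9 places 8 nowhere but r9c9. So r9c9=8.
Step 19. [r1c5∈{1}] only 1 remains possible at r1c5 ⇒ r1c5=1.
Step 20. [r1c2∈{6}] nothing but 6 survives at r1c2, so r1c2=6.
Step 21. [r1c7∈{4}] only 4 remains possible at r1c7 ⇒ r1c7=4.
Step 22. [r3c5∈{3}] r3c5's peers cover all but 3. So r3c5=3.
Step 23. [r6c9∈{3,7,9}] in col 9, 3 fits only at r6c9. So r6c9=3.
Step 24. [r7c9∈{7,9}] r7c9 is the only open cell in col 9 admitting 7, so r7c9=7.
Step 25. [r7c8∈{9}] r7c8 has the single candidate 9, so r7c8=9.
Step 26. [r3c8∈{6}] r3c8 is down to just 6 ⇒ r3c8=6.
Step 27. [r8c9∈{4,6}] across row 8, 6 lands solely at r8c9. So r8c9=6.
Step 28. [r3c4∈{5}] r3c4 is down to just 5. So r3c4=5.
Step 29. [r8c8∈{4}] r8c8 is down to just 4. So r8c8=4.
Step 30. [r3c2∈{1,9}] row 3 places 1 nowhere but r3c2, so r3c2=1.
Step 31. [r1c9∈{2}] r1c9 is down to just 2, so r1c9=2.
Step 32. [r9c4∈{2}] r9c4's peers cover all but 2, so r9c4=2.
Step 33. [r2c8∈{3}] nothing but 3 survives at r2c8. So r2c8=3.
Step 34. [r5c8∈{8}] only 8 remains possible at r5c8, so r5c8=8.
Step 35. [r6c8∈{7}] r6c8 has the single candidate 7 ⇒ r6c8=7.
Step 36. [r2c2∈{9}] r2c2 is down to just 9. So r2c2=9.
Step 37. [r3c6∈{4}] only 4 remains possible at r3c6. So r3c6=4.
Step 38. [r1c6∈{8}] only 8 remains possible at r1c6, so r1c6=8.
Step 39. [r2c3∈{5}] r2c3 has the single candidate 5. So r2c3=5.
Step 40. [r2c5∈{7}] nothing but 7 survives at r2c5, so r2c5=7.
Step 41. [r7c7∈{5}] only 5 remains possible at r7c7. So r7c7=5.
Step 42. [r9c7∈{3}] nothing but 3 survives at r9c7. So r9c7=3.
Step 43. [r5c7∈{6}] only 6 remains possible at r5c7 ⇒ r5c7=6.
Step 44. [r8c1∈{8}] only 8 remains possible at r8c1, so r8c1=8.
Step 45. [r9c6∈{7}] r9c6's peers cover all but 7. So r9c6=7.
Step 46. [r6c7∈{9}] r6c7's peers cover all but 9. So r6c7=9.
Step 47. [r2c4∈{6}] r2c4's peers cover all but 6. So r2c4=6.
Step 48. [r3c9∈{9}] nothing but 9 survives at r3c9 ⇒ r3c9=9.
Step 49. [r6c3∈{2}] r6c3 is down to just 2, so r6c3=2.
Step 50. [r4c7∈{1}] r4c7's peers cover all but 1. So r4c7=1.
Step 51. [r8c6∈{5}] r8c6 is down to just 5, so r8c6=5.
Step 52. [r5c9∈{4}] r5c9 is down to just 4, so r5c9=4.

Answer: 3 6 7 9 1 8 4 5 2 / 4 9 5 6 7 2 8 3 1 / 2 1 8 5 3 4 7 6 9 / 7 4 9 8 6 3 1 2 5 / 5 3 1 7 2 9 6 8 4 / 6 8 2 4 5 1 9 7 3 / 1 2 4 3 8 6 5 9 7 / 8 7 3 1 9 5 2 4 6 / 9 5 6 2 4 7 3 1 8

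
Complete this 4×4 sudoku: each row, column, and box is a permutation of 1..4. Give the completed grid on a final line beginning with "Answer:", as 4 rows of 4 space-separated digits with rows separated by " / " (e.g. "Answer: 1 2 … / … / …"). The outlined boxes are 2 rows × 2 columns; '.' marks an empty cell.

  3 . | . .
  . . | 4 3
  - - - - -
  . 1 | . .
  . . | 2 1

Step 1. [r4c1∈{4}] r4c1 is down to just 4, so r4c1=4.
Step 2. [r2c2∈{2}] r2c2's peers cover all but 2, so r2c2=2.
Step 3. [r3c3∈{3}] r3c3's peers cover all but 3, so r3c3=3.
Step 4. [r3c4∈{4}] r3c4's peers cover all but 4 ⇒ r3c4=4.
Step 5. [r1c4∈{2}] only 2 remains possible at r1c4 ⇒ r1c4=2.
Step 6. [r2c1∈{1}] nothing but 1 survives at r2c1 ⇒ r2c1=1.
Step 7. [r1c2∈{4}] nothing but 4 survives at r1c2. So r1c2=4.
Step 8. [r1c3∈{1}] r1c3 has the single candidate 1, so r1c3=1.
Step 9. [r3c1∈{2}] r3c1 has the single candidate 2, so r3c1=2.
Step 10. [r4c2∈{3}] r4c2's peers cover all but 3. So r4c2=3.

Answer: 3 4 1 2 / 1 2 4 3 / 2 1 3 4 / 4 3 2 1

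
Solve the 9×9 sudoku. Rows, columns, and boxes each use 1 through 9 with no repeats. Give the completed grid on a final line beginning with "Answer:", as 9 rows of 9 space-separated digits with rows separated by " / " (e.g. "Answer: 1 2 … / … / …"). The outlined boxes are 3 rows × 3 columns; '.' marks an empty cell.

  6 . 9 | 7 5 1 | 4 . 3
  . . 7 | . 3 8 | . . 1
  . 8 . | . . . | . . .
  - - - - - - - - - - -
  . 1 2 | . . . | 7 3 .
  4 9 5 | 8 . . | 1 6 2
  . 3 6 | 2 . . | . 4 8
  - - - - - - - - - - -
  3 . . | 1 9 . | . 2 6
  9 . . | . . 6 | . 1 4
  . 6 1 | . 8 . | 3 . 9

Step 1. [r9c8∈{5,7}] in box 9, 7 fits only at r9c8 ⇒ r9c8=7.
Step 2. [r5c5∈{7}] r5c5 is down to just 7. So r5c5=7.
Step 3. [r6c7∈{5,9}] 9 has one home in box 6: r6c7, so r6c7=9.
Step 4. [r6c6∈{5}] r6c6's peers cover all but 5, so r6c6=5.
Step 5. [r1c2∈{2}] r1c2 has the single candidate 2. So r1c2=2.
Step 6. [r2c1∈{5}] nothing but 5 survives at r2c1 ⇒ r2c1=5.
Step 7. [r2c2∈{4}] nothing but 4 survives at r2c2 ⇒ r2c2=4.
Step 8. [r3c8∈{5,9}] r3c8 is the only open cell in col 8 admitting 5, so r3c8=5.
Step 9. [r7c3∈{4,8}] 4 has one home in col 3: r7c3 ⇒ r7c3=4.
Step 10. [r7c7∈{5,8}] r7c7 is the only open cell in row 7 admitting 8 ⇒ r7c7=8.
Step 11. [r8c2∈{5,7}] across row 8, 7 lands solely at r8c2. So r8c2=7.
Step 12. [r2c7∈{2,6}] 2 has one home in row 2: r2c7, so r2c7=2.
Step 13. [r2c4∈{6,9}] 6 has one home in row 2: r2c4, so r2c4=6.
Step 14. [r9c4∈{4,5}] across row 9, 5 lands solely at r9c4, so r9c4=5.
Step 15. [r9c6∈{2,4}] 4 has one home in row 9: r9c6 ⇒ r9c6=4.
Step 16. [r4c6∈{9}] only 9 remains possible at r4c6 ⇒ r4c6=9.
Step 17. [r4c4∈{4}] r4c4 has the single candidate 4 ⇒ r4c4=4.
Step 18. [r8c5∈{2}] r8c5 is down to just 2, so r8c5=2.
Step 19. [r3c4∈{9}] nothing but 9 survives at r3c4. So r3c4=9.
Step 20. [r4c9∈{5}] nothing but 5 survives at r4c9. So r4c9=5.
Step 21. [r4c5∈{6}] r4c5 has the single candidate 6. So r4c5=6.
Step 22. [r7c2∈{5}] only 5 remains possible at r7c2. So r7c2=5.
Step 23. [r1c8∈{8}] only 8 remains possible at r1c8. So r1c8=8.
Step 24. [r5c6∈{3}] nothing but 3 survives at r5c6, so r5c6=3.
Step 25. [r7c6∈{7}] nothing but 7 survives at r7c6, so r7c6=7.
Step 26. [r3c1∈{1}] r3c1's peers cover all but 1. So r3c1=1.
Step 27. [r8c4∈{3}] r8c4's peers cover all but 3 ⇒ r8c4=3.
Step 28. [r8c7∈{5}] r8c7 has the single candidate 5, so r8c7=5.
Step 29. [r9c1∈{2}] nothing but 2 survives at r9c1. So r9c1=2.
Step 30. [r6c1∈{7}] only 7 remains possible at r6c1 ⇒ r6c1=7.
Step 31. [r3c3∈{3}] r3c3 is down to just 3, so r3c3=3.
Step 32. [r3c6∈{2}] r3c6 has the single candidate 2. So r3c6=2.
Step 33. [r8c3∈{8}] nothing but 8 survives at r8c3 ⇒ r8c3=8.
Step 34. [r3c5∈{4}] nothing but 4 survives at r3c5, so r3c5=4.
Step 35. [r6c5∈{1}] r6c5 is down to just 1. So r6c5=1.
Step 36. [r4c1∈{8}] r4c1's peers cover all but 8 ⇒ r4c1=8.
Step 37. [r3c7∈{6}] only 6 remains possible at r3c7. So r3c7=6.
Step 38. [r2c8∈{9}] r2c8's peers cover all but 9. So r2c8=9.
Step 39. [r3c9∈{7}] nothing but 7 survives at r3c9, so r3c9=7.

Answer: 6 2 9 7 5 1 4 8 3 / 5 4 7 6 3 8 2 9 1 / 1 8 3 9 4 2 6 5 7 / 8 1 2 4 6 9 7 3 5 / 4 9 5 8 7 3 1 6 2 / 7 3 6 2 1 5 9 4 8 / 3 5 4 1 9 7 8 2 6 / 9 7 8 3 2 6 5 1 4 / 2 6 1 5 8 4 3 7 9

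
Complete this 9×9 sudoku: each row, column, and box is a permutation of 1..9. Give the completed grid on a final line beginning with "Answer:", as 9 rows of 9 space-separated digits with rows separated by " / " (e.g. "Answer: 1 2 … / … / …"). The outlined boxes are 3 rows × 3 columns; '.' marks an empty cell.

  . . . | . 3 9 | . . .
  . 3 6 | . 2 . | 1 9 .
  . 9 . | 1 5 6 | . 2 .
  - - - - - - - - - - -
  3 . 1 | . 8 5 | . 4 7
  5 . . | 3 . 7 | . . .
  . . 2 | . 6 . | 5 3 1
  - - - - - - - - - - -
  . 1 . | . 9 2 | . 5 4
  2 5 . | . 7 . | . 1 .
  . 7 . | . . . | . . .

Step 1. [r6c6∈{4}] only 4 remains possible at r6c6 ⇒ r6c6=4.
Step 2. [r1c8∈{6,7,8}] r1c8 is the only open cell in col 8 admitting 7 ⇒ r1c8=7.
Step 3. [r2c6∈{8}] r2c6 has the single candidate 8, so r2c6=8.
Step 4. [r1c4∈{4}] nothing but 4 survives at r1c4, so r1c4=4.
Step 5. [r8c3∈{3,4,8,9}] across row 8, 4 lands solely at r8c3. So r8c3=4.
Step 6. [r6c1∈{7,8,9}] across row 6, 7 lands solely at r6c1 ⇒ r6c1=7.
Step 7. [r9c1∈{6,8,9}] r9c1 is the only open cell in col 1 admitting 9 ⇒ r9c1=9.
Step 8. [r7c7∈{3,6,7,8}] 7 has one home in row 7: r7c7. So r7c7=7.
Step 9. [r3c7∈{3,4,8}] col 7 places 4 nowhere but r3c7. So r3c7=4.
Step 10. [r3c1∈{8}] r3c1 has the single candidate 8 ⇒ r3c1=8.
Step 11. [r8c6∈{3}] only 3 remains possible at r8c6. So r8c6=3.
Step 12. [r9c7∈{2,3,6,8}] r9c7 is the only open cell in col 7 admitting 3, so r9c7=3.
Step 13. [r9c3∈{8}] r9c3 has the single candidate 8 ⇒ r9c3=8.
Step 14. [r9c8∈{6}] only 6 remains possible at r9c8, so r9c8=6.
Step 15. [r5c8∈{8}] r5c8 has the single candidate 8. So r5c8=8.
Step 16. [r4c2∈{6}] r4c2 has the single candidate 6. So r4c2=6.
Step 17. [r5c3∈{9}] r5c3 is down to just 9 ⇒ r5c3=9.
Step 18. [r4c7∈{2,9}] in box 6, 9 fits only at r4c7. So r4c7=9.
Step 19. [r8c7∈{8}] r8c7 is down to just 8 ⇒ r8c7=8.
Step 20. [r1c7∈{6}] nothing but 6 survives at r1c7. So r1c7=6.
Step 21. [r9c6∈{1}] nothing but 1 survives at r9c6. So r9c6=1.
Step 22. [r8c4∈{6}] only 6 remains possible at r8c4, so r8c4=6.
Step 23. [r1c9∈{5,8}] row 1 places 8 nowhere but r1c9. So r1c9=8.
Step 24. [r5c9∈{2,6}] 6 has one home in row 5: r5c9, so r5c9=6.
Step 25. [r1c3∈{5}] r1c3's peers cover all but 5 ⇒ r1c3=5.
Step 26. [r2c1∈{4}] only 4 remains possible at r2c1, so r2c1=4.
Step 27. [r5c7∈{2}] r5c7's peers cover all but 2 ⇒ r5c7=2.
Step 28. [r3c9∈{3}] r3c9 is down to just 3, so r3c9=3.
Step 29. [r2c4∈{7}] only 7 remains possible at r2c4, so r2c4=7.
Step 30. [r2c9∈{5}] nothing but 5 survives at r2c9, so r2c9=5.
Step 31. [r1c2∈{2}] only 2 remains possible at r1c2 ⇒ r1c2=2.
Step 32. [r6c2∈{8}] r6c2 has the single candidate 8, so r6c2=8.
Step 33. [r9c9∈{2}] r9c9 has the single candidate 2 ⇒ r9c9=2.
Step 34. [r6c4∈{9}] r6c4 is down to just 9 ⇒ r6c4=9.
Step 35. [r7c3∈{3}] nothing but 3 survives at r7c3, so r7c3=3.
Step 36. [r4c4∈{2}] nothing but 2 survives at r4c4, so r4c4=2.
Step 37. [r7c4∈{8}] r7c4's peers cover all but 8. So r7c4=8.
Step 38. [r3c3∈{7}] nothing but 7 survives at r3c3 ⇒ r3c3=7.
Step 39. [r1c1∈{1}] r1c1's peers cover all but 1. So r1c1=1.
Step 40. [r9c5∈{4}] nothing but 4 survives at r9c5 ⇒ r9c5=4.
Step 41. [r9c4∈{5}] nothing but 5 survives at r9c4, so r9c4=5.
Step 42. [r5c5∈{1}] r5c5 is down to just 1 ⇒ r5c5=1.
Step 43. [r5c2∈{4}] r5c2's peers cover all but 4. So r5c2=4.
Step 44. [r8c9∈{9}] only 9 remains possible at r8c9, so r8c9=9.
Step 45. [r7c1∈{6}] nothing but 6 survives at r7c1. So r7c1=6.

Answer: 1 2 5 4 3 9 6 7 8 / 4 3 6 7 2 8 1 9 5 / 8 9 7 1 5 6 4 2 3 / 3 6 1 2 8 5 9 4 7 / 5 4 9 3 1 7 2 8 6 / 7 8 2 9 6 4 5 3 1 / 6 1 3 8 9 2 7 5 4 / 2 5 4 6 7 3 8 1 9 / 9 7 8 5 4 1 3 6 2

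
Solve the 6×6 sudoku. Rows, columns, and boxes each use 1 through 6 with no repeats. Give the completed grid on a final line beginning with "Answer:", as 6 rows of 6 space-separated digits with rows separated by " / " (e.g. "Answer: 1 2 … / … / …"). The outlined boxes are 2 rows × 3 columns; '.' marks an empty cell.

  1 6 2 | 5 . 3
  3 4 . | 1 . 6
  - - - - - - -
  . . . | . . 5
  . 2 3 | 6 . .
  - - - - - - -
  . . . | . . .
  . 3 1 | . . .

Step 1. [r5c2∈{5}] nothing but 5 survives at r5c2 ⇒ r5c2=5.
Step 2. [r1c5∈{4}] only 4 remains possible at r1c5. So r1c5=4.
Step 3. [r2c5∈{2}] r2c5 has the single candidate 2. So r2c5=2.
Step 4. [r3c4∈{2,3,4}] row 3 places 2 nowhere but r3c4, so r3c4=2.
Step 5. [r6c4∈{4}] r6c4's peers cover all but 4 ⇒ r6c4=4.
Step 6. [r4c5∈{1}] r4c5's peers cover all but 1, so r4c5=1.
Step 7. [r6c6∈{2}] r6c6 has the single candidate 2 ⇒ r6c6=2.
Step 8. [r6c1∈{6}] nothing but 6 survives at r6c1, so r6c1=6.
Step 9. [r3c1∈{4}] r3c1 has the single candidate 4, so r3c1=4.
Step 10. [r3c5∈{3}] nothing but 3 survives at r3c5, so r3c5=3.
Step 11. [r5c5∈{6}] r5c5 has the single candidate 6 ⇒ r5c5=6.
Step 12. [r5c3∈{4}] nothing but 4 survives at r5c3. So r5c3=4.
Step 13. [r3c3∈{6}] only 6 remains possible at r3c3. So r3c3=6.
Step 14. [r2c3∈{5}] r2c3 has the single candidate 5 ⇒ r2c3=5.
Step 15. [r6c5∈{5}] only 5 remains possible at r6c5, so r6c5=5.
Step 16. [r3c2∈{1}] r3c2 has the single candidate 1 ⇒ r3c2=1.
Step 17. [r5c4∈{3}] r5c4's peers cover all but 3. So r5c4=3.
Step 18. [r5c6∈{1}] r5c6's peers cover all but 1 ⇒ r5c6=1.
Step 19. [r4c6∈{4}] nothing but 4 survives at r4c6, so r4c6=4.
Step 20. [r5c1∈{2}] only 2 remains possible at r5c1. So r5c1=2.
Step 21. [r4c1∈{5}] only 5 remains possible at r4c1. So r4c1=5.

Answer: 1 6 2 5 4 3 / 3 4 5 1 2 6 / 4 1 6 2 3 5 / 5 2 3 6 1 4 / 2 5 4 3 6 1 / 6 3 1 4 5 2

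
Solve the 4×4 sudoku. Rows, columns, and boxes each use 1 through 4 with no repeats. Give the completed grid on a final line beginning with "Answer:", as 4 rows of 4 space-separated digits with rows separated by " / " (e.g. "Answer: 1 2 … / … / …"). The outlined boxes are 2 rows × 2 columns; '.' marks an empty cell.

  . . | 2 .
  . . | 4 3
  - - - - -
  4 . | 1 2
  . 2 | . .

Step 1. [r4c1∈{1,3}] row 4 places 1 nowhere but r4c1, so r4c1=1.
Step 2. [r1c2∈{1,3,4}] row 1 places 4 nowhere but r1c2, so r1c2=4.
Step 3. [r2c1∈{2}] r2c1 is down to just 2 ⇒ r2c1=2.
Step 4. [r2c2∈{1}] only 1 remains possible at r2c2. So r2c2=1.
Step 5. [r1c4∈{1}] nothing but 1 survives at r1c4, so r1c4=1.
Step 6. [r1c1∈{3}] r1c1 is down to just 3. So r1c1=3.
Step 7. [r4c4∈{4}] r4c4 has the single candidate 4. So r4c4=4.
Step 8. [r3c2∈{3}] r3c2's peers cover all but 3. So r3c2=3.
Step 9. [r4c3∈{3}] r4c3 is down to just 3 ⇒ r4c3=3.

Answer: 3 4 2 1 / 2 1 4 3 / 4 3 1 2 / 1 2 3 4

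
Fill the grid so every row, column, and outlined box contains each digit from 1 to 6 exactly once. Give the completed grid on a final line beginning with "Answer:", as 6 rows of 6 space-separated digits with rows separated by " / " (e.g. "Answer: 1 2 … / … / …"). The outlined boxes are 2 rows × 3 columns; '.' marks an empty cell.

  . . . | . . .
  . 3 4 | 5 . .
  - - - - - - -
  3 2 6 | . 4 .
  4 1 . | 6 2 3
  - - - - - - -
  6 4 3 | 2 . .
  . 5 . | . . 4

Step 1. [r6c5∈{1,3,6}] row 6 places 6 nowhere but r6c5, so r6c5=6.
Step 2. [r2c5∈{1}] r2c5's peers cover all but 1 ⇒ r2c5=1.
Step 3. [r2c1∈{2}] r2c1's peers cover all but 2, so r2c1=2.
Step 4. [r5c6∈{1,5}] row 5 places 1 nowhere but r5c6 ⇒ r5c6=1.
Step 5. [r1c1∈{1,5}] col 1 places 5 nowhere but r1c1, so r1c1=5.
Step 6. [r1c4∈{3,4}] 4 has one home in row 1: r1c4 ⇒ r1c4=4.
Step 7. [r1c3∈{1}] nothing but 1 survives at r1c3 ⇒ r1c3=1.
Step 8. [r1c2∈{6}] r1c2's peers cover all but 6, so r1c2=6.
Step 9. [r3c4∈{1}] r3c4's peers cover all but 1 ⇒ r3c4=1.
Step 10. [r1c6∈{2}] only 2 remains possible at r1c6. So r1c6=2.
Step 11. [r5c5∈{5}] only 5 remains possible at r5c5. So r5c5=5.
Step 12. [r3c6∈{5}] only 5 remains possible at r3c6 ⇒ r3c6=5.
Step 13. [r4c3∈{5}] only 5 remains possible at r4c3 ⇒ r4c3=5.
Step 14. [r1c5∈{3}] r1c5 has the single candidate 3, so r1c5=3.
Step 15. [r6c3∈{2}] r6c3's peers cover all but 2, so r6c3=2.
Step 16. [r2c6∈{6}] r2c6 has the single candidate 6, so r2c6=6.
Step 17. [r6c1∈{1}] r6c1's peers cover all but 1, so r6c1=1.
Step 18. [r6c4∈{3}] r6c4 is down to just 3 ⇒ r6c4=3.

Answer: 5 6 1 4 3 2 / 2 3 4 5 1 6 / 3 2 6 1 4 5 / 4 1 5 6 2 3 / 6 4 3 2 5 1 / 1 5 2 3 6 4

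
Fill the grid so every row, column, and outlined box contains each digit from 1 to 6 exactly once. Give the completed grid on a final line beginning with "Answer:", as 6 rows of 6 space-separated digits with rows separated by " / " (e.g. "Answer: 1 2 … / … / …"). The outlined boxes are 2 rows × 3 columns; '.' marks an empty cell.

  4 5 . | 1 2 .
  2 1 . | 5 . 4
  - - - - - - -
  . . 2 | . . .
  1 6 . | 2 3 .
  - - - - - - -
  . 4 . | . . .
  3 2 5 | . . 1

Step 1. [r2c5∈{6}] nothing but 6 survives at r2c5. So r2c5=6.
Step 2. [r6c4∈{4,6}] in row 6, 6 fits only at r6c4, so r6c4=6.
Step 3. [r4c6∈{5}] r4c6's peers cover all but 5 ⇒ r4c6=5.
Step 4. [r1c6∈{3}] nothing but 3 survives at r1c6 ⇒ r1c6=3.
Step 5. [r3c4∈{4}] only 4 remains possible at r3c4 ⇒ r3c4=4.
Step 6. [r5c3∈{1,6}] r5c3 is the only open cell in row 5 admitting 1. So r5c3=1.
Step 7. [r3c6∈{6}] nothing but 6 survives at r3c6 ⇒ r3c6=6.
Step 8. [r5c4∈{3}] only 3 remains possible at r5c4. So r5c4=3.
Step 9. [r3c1∈{5}] r3c1's peers cover all but 5. So r3c1=5.
Step 10. [r5c5∈{5}] nothing but 5 survives at r5c5, so r5c5=5.
Step 11. [r5c1∈{6}] r5c1 is down to just 6. So r5c1=6.
Step 12. [r3c5∈{1}] r3c5's peers cover all but 1 ⇒ r3c5=1.
Step 13. [r3c2∈{3}] r3c2 has the single candidate 3 ⇒ r3c2=3.
Step 14. [r4c3∈{4}] r4c3's peers cover all but 4. So r4c3=4.
Step 15. [r6c5∈{4}] r6c5's peers cover all but 4, so r6c5=4.
Step 16. [r5c6∈{2}] nothing but 2 survives at r5c6, so r5c6=2.
Step 17. [r1c3∈{6}] r1c3 is down to just 6 ⇒ r1c3=6.
Step 18. [r2c3∈{3}] only 3 remains possible at r2c3 ⇒ r2c3=3.

Answer: 4 5 6 1 2 3 / 2 1 3 5 6 4 / 5 3 2 4 1 6 / 1 6 4 2 3 5 / 6 4 1 3 5 2 / 3 2 5 6 4 1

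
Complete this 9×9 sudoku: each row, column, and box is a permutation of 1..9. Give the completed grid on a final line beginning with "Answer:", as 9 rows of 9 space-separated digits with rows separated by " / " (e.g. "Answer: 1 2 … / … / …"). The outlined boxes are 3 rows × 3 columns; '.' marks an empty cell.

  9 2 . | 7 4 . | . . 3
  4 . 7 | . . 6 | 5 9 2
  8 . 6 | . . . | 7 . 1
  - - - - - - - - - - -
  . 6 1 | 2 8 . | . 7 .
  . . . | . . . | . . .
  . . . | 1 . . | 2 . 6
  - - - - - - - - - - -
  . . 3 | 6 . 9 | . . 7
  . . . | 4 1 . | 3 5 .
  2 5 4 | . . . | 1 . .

Step 1. [r2c5∈{3}] r2c5 has the single candidate 3. So r2c5=3.
Step 2. [r7c5∈{2,5}] in row 7, 5 fits only at r7c5. So r7c5=5.
Step 3. [r9c9∈{8,9}] 9 has one home in row 9: r9c9 ⇒ r9c9=9.
Step 4. [r8c9∈{8}] r8c9 has the single candidate 8, so r8c9=8.
Step 5. [r9c5∈{7}] r9c5's peers cover all but 7, so r9c5=7.
Step 6. [r6c5∈{9}] r6c5 has the single candidate 9. So r6c5=9.
Step 7. [r7c7∈{4}] r7c7 is down to just 4, so r7c7=4.
Step 8. [r5c8∈{1,3,4,8}] r5c8 is the only open cell in row 5 admitting 1. So r5c8=1.
Step 9. [r6c8∈{3,4,8}] 3 has one home in col 8: r6c8. So r6c8=3.
Step 10. [r5c7∈{8,9}] box 6 places 8 nowhere but r5c7. So r5c7=8.
Step 11. [r1c3∈{5}] r1c3's peers cover all but 5. So r1c3=5.
Step 12. [r8c3∈{9}] r8c3 is down to just 9 ⇒ r8c3=9.
Step 13. [r8c2∈{7}] r8c2 is down to just 7, so r8c2=7.
Step 14. [r7c2∈{1,8}] row 7 places 8 nowhere but r7c2 ⇒ r7c2=8.
Step 15. [r5c2∈{3,4,9}] across row 5, 9 lands solely at r5c2, so r5c2=9.
Step 16. [r1c8∈{6,8}] r1c8 is the only open cell in col 8 admitting 8. So r1c8=8.
Step 17. [r9c6∈{3,8}] in col 6, 8 fits only at r9c6. So r9c6=8.
Step 18. [r3c4∈{5,9}] in row 3, 9 fits only at r3c4 ⇒ r3c4=9.
Step 19. [r5c4∈{3,5}] col 4 places 5 nowhere but r5c4, so r5c4=5.
Step 20. [r5c9∈{4}] r5c9 is down to just 4. So r5c9=4.
Step 21. [r6c1∈{5,7}] row 6 places 5 nowhere but r6c1 ⇒ r6c1=5.
Step 22. [r5c1∈{3,7}] across col 1, 7 lands solely at r5c1, so r5c1=7.
Step 23. [r4c6∈{3,4}] in row 4, 4 fits only at r4c6 ⇒ r4c6=4.
Step 24. [r3c5∈{2}] only 2 remains possible at r3c5, so r3c5=2.
Step 25. [r3c2∈{3}] nothing but 3 survives at r3c2 ⇒ r3c2=3.
Step 26. [r8c6∈{2}] r8c6 is down to just 2 ⇒ r8c6=2.
Step 27. [r7c8∈{2}] nothing but 2 survives at r7c8 ⇒ r7c8=2.
Step 28. [r3c8∈{4}] nothing but 4 survives at r3c8, so r3c8=4.
Step 29. [r9c4∈{3}] r9c4 is down to just 3. So r9c4=3.
Step 30. [r9c8∈{6}] r9c8's peers cover all but 6 ⇒ r9c8=6.
Step 31. [r5c6∈{3}] r5c6 is down to just 3, so r5c6=3.
Step 32. [r8c1∈{6}] nothing but 6 survives at r8c1 ⇒ r8c1=6.
Step 33. [r4c9∈{5}] r4c9 is down to just 5. So r4c9=5.
Step 34. [r6c3∈{8}] only 8 remains possible at r6c3, so r6c3=8.
Step 35. [r1c7∈{6}] nothing but 6 survives at r1c7, so r1c7=6.
Step 36. [r2c4∈{8}] only 8 remains possible at r2c4. So r2c4=8.
Step 37. [r7c1∈{1}] r7c1 has the single candidate 1, so r7c1=1.
Step 38. [r1c6∈{1}] r1c6's peers cover all but 1, so r1c6=1.
Step 39. [r5c5∈{6}] nothing but 6 survives at r5c5, so r5c5=6.
Step 40. [r5c3∈{2}] r5c3's peers cover all but 2 ⇒ r5c3=2.
Step 41. [r6c6∈{7}] r6c6's peers cover all but 7 ⇒ r6c6=7.
Step 42. [r2c2∈{1}] r2c2's peers cover all but 1 ⇒ r2c2=1.
Step 43. [r3c6∈{5}] nothing but 5 survives at r3c6. So r3c6=5.
Step 44. [r4c1∈{3}] r4c1 is down to just 3, so r4c1=3.
Step 45. [r6c2∈{4}] r6c2's peers cover all but 4. So r6c2=4.
Step 46. [r4c7∈{9}] nothing but 9 survives at r4c7 ⇒ r4c7=9.

Answer: 9 2 5 7 4 1 6 8 3 / 4 1 7 8 3 6 5 9 2 / 8 3 6 9 2 5 7 4 1 / 3 6 1 2 8 4 9 7 5 / 7 9 2 5 6 3 8 1 4 / 5 4 8 1 9 7 2 3 6 / 1 8 3 6 5 9 4 2 7 / 6 7 9 4 1 2 3 5 8 / 2 5 4 3 7 8 1 6 9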